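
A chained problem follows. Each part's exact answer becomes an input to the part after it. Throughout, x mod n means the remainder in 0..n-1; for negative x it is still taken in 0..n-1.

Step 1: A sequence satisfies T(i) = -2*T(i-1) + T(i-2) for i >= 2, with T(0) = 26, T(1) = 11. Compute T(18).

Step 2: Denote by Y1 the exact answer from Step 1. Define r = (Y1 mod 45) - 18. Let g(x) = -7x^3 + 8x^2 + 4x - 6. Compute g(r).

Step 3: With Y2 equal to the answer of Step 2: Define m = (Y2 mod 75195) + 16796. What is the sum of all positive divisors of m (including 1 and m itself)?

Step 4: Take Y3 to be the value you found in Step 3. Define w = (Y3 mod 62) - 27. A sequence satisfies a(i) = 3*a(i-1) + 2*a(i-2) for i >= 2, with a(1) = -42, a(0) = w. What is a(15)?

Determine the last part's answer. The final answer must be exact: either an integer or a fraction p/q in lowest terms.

-2608994856

Step 1: T(2) = -2*(11) + 1*(26) = 4; iterating: T(2)=4, T(3)=3, T(4)=-2, T(5)=7, T(6)=-16, T(7)=39, T(8)=-94, T(9)=227, T(10)=-548, T(11)=1323, T(12)=-3194, T(13)=7711, T(14)=-18616, T(15)=44943, T(16)=-108502, T(17)=261947, T(18)=-632396; answer -632396
Step 2: Y1 = -632396; r = 16; -7*(16)^3 + 8*(16)^2 + 4*(16)^1 - 6 = (-28672) + (2048) + (64) + (-6) = -26566; answer -26566
Step 3: Y2 = -26566; m = 65425; 65425 = 5^2 * 2617; sigma = (1 + 5 + 25) * (1 + 2617) = 31 * 2618 = 81158; answer 81158
Step 4: Y3 = 81158; w = -27; a(2) = 3*(-42) + 2*(-27) = -180; iterating: a(2)=-180, a(3)=-624, a(4)=-2232, a(5)=-7944, a(6)=-28296, a(7)=-100776, a(8)=-358920, a(9)=-1278312, a(10)=-4552776, a(11)=-16214952, a(12)=-57750408, a(13)=-205681128, a(14)=-732544200, a(15)=-2608994856; answer -2608994856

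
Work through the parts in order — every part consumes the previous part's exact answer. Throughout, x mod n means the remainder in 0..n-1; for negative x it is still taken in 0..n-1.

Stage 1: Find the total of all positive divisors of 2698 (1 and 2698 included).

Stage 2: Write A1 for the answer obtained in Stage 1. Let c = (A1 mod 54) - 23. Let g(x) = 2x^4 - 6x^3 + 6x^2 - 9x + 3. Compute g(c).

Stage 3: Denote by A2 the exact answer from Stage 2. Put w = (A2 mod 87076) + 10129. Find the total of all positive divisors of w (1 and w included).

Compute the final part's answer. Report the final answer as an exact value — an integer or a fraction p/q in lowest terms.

44004

Stage 1: 2698 = 2 * 19 * 71; sigma = (1 + 2) * (1 + 19) * (1 + 71) = 3 * 20 * 72 = 4320; answer 4320
Stage 2: A1 = 4320; c = -23; 2*(-23)^4 - 6*(-23)^3 + 6*(-23)^2 - 9*(-23)^1 + 3 = (559682) + (73002) + (3174) + (207) + (3) = 636068; answer 636068
Stage 3: A2 = 636068; w = 36665; 36665 = 5 * 7333; sigma = (1 + 5) * (1 + 7333) = 6 * 7334 = 44004; answer 44004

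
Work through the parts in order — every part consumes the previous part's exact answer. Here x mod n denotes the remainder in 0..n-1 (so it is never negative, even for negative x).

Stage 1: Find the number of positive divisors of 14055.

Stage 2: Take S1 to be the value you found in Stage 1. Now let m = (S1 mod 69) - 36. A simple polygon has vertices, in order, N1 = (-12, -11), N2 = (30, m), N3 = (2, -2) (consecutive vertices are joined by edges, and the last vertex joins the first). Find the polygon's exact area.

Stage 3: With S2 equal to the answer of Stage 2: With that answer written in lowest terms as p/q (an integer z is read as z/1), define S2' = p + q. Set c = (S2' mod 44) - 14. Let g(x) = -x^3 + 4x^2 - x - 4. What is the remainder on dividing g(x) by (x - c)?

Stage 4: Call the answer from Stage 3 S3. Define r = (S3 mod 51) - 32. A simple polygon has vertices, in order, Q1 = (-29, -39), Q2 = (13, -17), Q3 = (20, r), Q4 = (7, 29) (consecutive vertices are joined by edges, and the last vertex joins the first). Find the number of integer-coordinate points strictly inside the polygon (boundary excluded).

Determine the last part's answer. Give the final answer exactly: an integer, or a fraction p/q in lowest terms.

1223

Stage 1: 14055 = 3 * 5 * 937; number of divisors = (1+1) * (1+1) * (1+1) = 8; answer 8
Stage 2: S1 = 8; m = -28; cross terms: (-12*-28 - 30*-11)=666, (30*-2 - 2*-28)=-4, (2*-11 - -12*-2)=-46; twice the area = |616| = 616; area = 308; answer 308
Stage 3: S2 = 308; threaded value p + q = 309; c = -13; remainder = value at the root: -1*(-13)^3 + 4*(-13)^2 - 1*(-13)^1 - 4 = (2197) + (676) + (13) + (-4) = 2882; answer 2882
Stage 4: S3 = 2882; r = -6; cross terms: (-29*-17 - 13*-39)=1000, (13*-6 - 20*-17)=262, (20*29 - 7*-6)=622, (7*-39 - -29*29)=568; twice the area = |2452| = 2452; area = 1226; boundary points = 2 + 1 + 1 + 4 = 8; strictly interior points = area - boundary/2 + 1 = 1223; answer 1223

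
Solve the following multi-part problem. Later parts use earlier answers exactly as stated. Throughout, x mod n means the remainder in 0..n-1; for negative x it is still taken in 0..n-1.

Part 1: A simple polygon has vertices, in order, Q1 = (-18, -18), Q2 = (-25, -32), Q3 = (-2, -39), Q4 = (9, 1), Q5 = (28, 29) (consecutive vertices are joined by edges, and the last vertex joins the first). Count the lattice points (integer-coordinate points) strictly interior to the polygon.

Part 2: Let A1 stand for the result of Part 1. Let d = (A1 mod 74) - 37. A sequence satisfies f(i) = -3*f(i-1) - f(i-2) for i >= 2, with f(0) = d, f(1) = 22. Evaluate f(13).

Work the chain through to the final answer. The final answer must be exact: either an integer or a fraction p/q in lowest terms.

Part 1: cross terms: (-18*-32 - -25*-18)=126, (-25*-39 - -2*-32)=911, (-2*1 - 9*-39)=349, (9*29 - 28*1)=233, (28*-18 - -18*29)=18; twice the area = |1637| = 1637; area = 1637/2; boundary points = 7 + 1 + 1 + 1 + 1 = 11; strictly interior points = area - boundary/2 + 1 = 814; answer 814
Part 2: A1 = 814; d = -37; f(2) = -3*(22) - 1*(-37) = -29; iterating: f(2)=-29, f(3)=65, f(4)=-166, f(5)=433, f(6)=-1133, f(7)=2966, f(8)=-7765, f(9)=20329, f(10)=-53222, f(11)=139337, f(12)=-364789, f(13)=955030; answer 955030

955030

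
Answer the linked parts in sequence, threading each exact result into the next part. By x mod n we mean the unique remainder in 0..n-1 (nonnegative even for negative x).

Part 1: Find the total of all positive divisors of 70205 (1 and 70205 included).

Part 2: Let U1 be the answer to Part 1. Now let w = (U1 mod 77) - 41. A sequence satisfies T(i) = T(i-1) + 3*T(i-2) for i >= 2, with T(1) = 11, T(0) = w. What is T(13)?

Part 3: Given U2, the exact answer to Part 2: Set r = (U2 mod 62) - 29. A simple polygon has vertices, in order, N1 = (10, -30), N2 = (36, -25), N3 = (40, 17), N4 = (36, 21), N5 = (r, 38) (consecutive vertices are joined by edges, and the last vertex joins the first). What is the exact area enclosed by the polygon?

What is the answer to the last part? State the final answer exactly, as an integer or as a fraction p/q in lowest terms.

1727

Part 1: 70205 = 5 * 19 * 739; sigma = (1 + 5) * (1 + 19) * (1 + 739) = 6 * 20 * 740 = 88800; answer 88800
Part 2: U1 = 88800; w = -22; T(2) = 1*(11) + 3*(-22) = -55; iterating: T(2)=-55, T(3)=-22, T(4)=-187, T(5)=-253, T(6)=-814, T(7)=-1573, T(8)=-4015, T(9)=-8734, T(10)=-20779, T(11)=-46981, T(12)=-109318, T(13)=-250261; answer -250261
Part 3: U2 = -250261; r = 4; cross terms: (10*-25 - 36*-30)=830, (36*17 - 40*-25)=1612, (40*21 - 36*17)=228, (36*38 - 4*21)=1284, (4*-30 - 10*38)=-500; twice the area = |3454| = 3454; area = 1727; answer 1727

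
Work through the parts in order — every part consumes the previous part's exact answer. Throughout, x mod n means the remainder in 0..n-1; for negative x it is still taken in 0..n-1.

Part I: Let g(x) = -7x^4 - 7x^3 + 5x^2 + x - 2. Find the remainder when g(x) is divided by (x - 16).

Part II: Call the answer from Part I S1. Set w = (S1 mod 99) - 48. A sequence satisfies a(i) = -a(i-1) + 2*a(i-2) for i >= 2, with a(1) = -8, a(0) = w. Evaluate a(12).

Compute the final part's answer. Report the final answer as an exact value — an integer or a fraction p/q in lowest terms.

25946

Part I: remainder = value at the root: -7*(16)^4 - 7*(16)^3 + 5*(16)^2 + 1*(16)^1 - 2 = (-458752) + (-28672) + (1280) + (16) + (-2) = -486130; answer -486130
Part II: S1 = -486130; w = 11; a(2) = -1*(-8) + 2*(11) = 30; iterating: a(2)=30, a(3)=-46, a(4)=106, a(5)=-198, a(6)=410, a(7)=-806, a(8)=1626, a(9)=-3238, a(10)=6490, a(11)=-12966, a(12)=25946; answer 25946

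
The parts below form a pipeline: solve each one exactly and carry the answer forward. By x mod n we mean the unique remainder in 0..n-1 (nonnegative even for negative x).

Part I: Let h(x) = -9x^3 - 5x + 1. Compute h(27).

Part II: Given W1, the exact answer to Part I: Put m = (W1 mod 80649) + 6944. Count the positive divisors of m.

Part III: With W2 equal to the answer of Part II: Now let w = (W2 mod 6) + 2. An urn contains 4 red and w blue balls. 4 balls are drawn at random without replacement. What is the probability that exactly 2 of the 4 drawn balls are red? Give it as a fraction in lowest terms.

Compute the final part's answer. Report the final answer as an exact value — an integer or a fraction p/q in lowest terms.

3/7

Part I: -9*(27)^3 - 5*(27)^1 + 1 = (-177147) + (-135) + (1) = -177281; answer -177281
Part II: W1 = -177281; m = 71610; 71610 = 2 * 3 * 5 * 7 * 11 * 31; number of divisors = (1+1) * (1+1) * (1+1) * (1+1) * (1+1) * (1+1) = 64; answer 64
Part III: W2 = 64; w = 6; total draws C(10,4) = 210; favorable C(4,2)*C(6,2) = 90; P = 3/7; answer 3/7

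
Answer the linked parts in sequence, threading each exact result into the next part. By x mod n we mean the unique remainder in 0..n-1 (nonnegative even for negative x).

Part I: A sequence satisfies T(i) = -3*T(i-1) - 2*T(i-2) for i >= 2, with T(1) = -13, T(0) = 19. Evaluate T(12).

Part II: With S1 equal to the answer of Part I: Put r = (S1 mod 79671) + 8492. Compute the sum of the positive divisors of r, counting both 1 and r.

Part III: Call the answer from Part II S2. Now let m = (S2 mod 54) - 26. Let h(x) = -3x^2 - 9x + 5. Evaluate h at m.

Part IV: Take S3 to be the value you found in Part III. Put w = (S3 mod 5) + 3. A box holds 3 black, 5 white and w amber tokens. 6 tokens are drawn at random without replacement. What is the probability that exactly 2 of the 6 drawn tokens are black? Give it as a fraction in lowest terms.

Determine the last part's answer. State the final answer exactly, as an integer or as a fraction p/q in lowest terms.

5/11

Part I: T(2) = -3*(-13) - 2*(19) = 1; iterating: T(2)=1, T(3)=23, T(4)=-71, T(5)=167, T(6)=-359, T(7)=743, T(8)=-1511, T(9)=3047, T(10)=-6119, T(11)=12263, T(12)=-24551; answer -24551
Part II: S1 = -24551; r = 63612; 63612 = 2^2 * 3^3 * 19 * 31; sigma = (1 + 2 + 4) * (1 + 3 + 9 + 27) * (1 + 19) * (1 + 31) = 7 * 40 * 20 * 32 = 179200; answer 179200
Part III: S2 = 179200; m = 2; -3*(2)^2 - 9*(2)^1 + 5 = (-12) + (-18) + (5) = -25; answer -25
Part IV: S3 = -25; w = 3; total draws C(11,6) = 462; favorable C(3,2)*C(8,4) = 210; P = 5/11; answer 5/11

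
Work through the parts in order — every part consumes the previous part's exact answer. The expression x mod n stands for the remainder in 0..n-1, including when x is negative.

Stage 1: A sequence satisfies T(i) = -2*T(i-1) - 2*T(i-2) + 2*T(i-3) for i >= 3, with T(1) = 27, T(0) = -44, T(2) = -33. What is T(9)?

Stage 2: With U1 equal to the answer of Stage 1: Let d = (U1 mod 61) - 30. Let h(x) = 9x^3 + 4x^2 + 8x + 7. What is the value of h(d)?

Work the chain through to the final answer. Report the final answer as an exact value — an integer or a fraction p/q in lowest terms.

Stage 1: T(3) = -2*(-33) - 2*(27) + 2*(-44) = -76; iterating: T(3)=-76, T(4)=272, T(5)=-458, T(6)=220, T(7)=1020, T(8)=-3396, T(9)=5192; answer 5192
Stage 2: U1 = 5192; d = -23; 9*(-23)^3 + 4*(-23)^2 + 8*(-23)^1 + 7 = (-109503) + (2116) + (-184) + (7) = -107564; answer -107564

-107564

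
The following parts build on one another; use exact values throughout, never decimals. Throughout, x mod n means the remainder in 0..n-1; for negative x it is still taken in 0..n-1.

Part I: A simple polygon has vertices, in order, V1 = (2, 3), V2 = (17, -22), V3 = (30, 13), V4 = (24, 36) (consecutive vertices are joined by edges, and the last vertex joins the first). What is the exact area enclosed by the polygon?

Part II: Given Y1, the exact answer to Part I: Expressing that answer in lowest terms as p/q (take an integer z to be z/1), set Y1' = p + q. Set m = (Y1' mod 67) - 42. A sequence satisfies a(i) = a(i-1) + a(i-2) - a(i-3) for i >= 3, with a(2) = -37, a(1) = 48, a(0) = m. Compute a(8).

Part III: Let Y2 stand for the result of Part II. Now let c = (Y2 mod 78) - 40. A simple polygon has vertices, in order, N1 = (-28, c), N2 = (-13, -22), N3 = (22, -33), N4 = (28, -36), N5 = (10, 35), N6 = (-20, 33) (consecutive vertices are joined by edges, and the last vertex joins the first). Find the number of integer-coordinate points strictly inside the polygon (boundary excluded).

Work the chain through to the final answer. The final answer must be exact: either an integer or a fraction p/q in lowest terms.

2575

Part I: cross terms: (2*-22 - 17*3)=-95, (17*13 - 30*-22)=881, (30*36 - 24*13)=768, (24*3 - 2*36)=0; twice the area = |1554| = 1554; area = 777; answer 777
Part II: Y1 = 777; threaded value p + q = 778; m = -1; a(3) = 1*(-37) + 1*(48) - 1*(-1) = 12; iterating: a(3)=12, a(4)=-73, a(5)=-24, a(6)=-109, a(7)=-60, a(8)=-145; answer -145
Part III: Y2 = -145; c = -29; cross terms: (-28*-22 - -13*-29)=239, (-13*-33 - 22*-22)=913, (22*-36 - 28*-33)=132, (28*35 - 10*-36)=1340, (10*33 - -20*35)=1030, (-20*-29 - -28*33)=1504; twice the area = |5158| = 5158; area = 2579; boundary points = 1 + 1 + 3 + 1 + 2 + 2 = 10; strictly interior points = area - boundary/2 + 1 = 2575; answer 2575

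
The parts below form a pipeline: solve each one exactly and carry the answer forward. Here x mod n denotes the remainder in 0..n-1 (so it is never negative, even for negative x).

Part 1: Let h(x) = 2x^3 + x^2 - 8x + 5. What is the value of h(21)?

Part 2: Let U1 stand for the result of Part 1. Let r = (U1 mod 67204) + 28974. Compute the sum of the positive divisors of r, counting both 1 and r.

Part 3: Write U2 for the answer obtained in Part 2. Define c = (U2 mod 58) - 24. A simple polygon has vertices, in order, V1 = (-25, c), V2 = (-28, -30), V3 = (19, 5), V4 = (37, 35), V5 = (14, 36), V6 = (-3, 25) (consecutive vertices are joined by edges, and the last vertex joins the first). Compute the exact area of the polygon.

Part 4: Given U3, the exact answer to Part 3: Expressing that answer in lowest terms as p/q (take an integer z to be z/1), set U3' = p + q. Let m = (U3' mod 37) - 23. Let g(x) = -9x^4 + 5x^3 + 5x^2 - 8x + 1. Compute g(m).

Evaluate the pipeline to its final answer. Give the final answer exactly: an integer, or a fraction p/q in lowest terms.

Part 1: 2*(21)^3 + 1*(21)^2 - 8*(21)^1 + 5 = (18522) + (441) + (-168) + (5) = 18800; answer 18800
Part 2: U1 = 18800; r = 47774; 47774 = 2 * 23887; sigma = (1 + 2) * (1 + 23887) = 3 * 23888 = 71664; answer 71664
Part 3: U2 = 71664; c = 10; cross terms: (-25*-30 - -28*10)=1030, (-28*5 - 19*-30)=430, (19*35 - 37*5)=480, (37*36 - 14*35)=842, (14*25 - -3*36)=458, (-3*10 - -25*25)=595; twice the area = |3835| = 3835; area = 3835/2; answer 3835/2
Part 4: U3 = 3835/2; threaded value p + q = 3837; m = 3; -9*(3)^4 + 5*(3)^3 + 5*(3)^2 - 8*(3)^1 + 1 = (-729) + (135) + (45) + (-24) + (1) = -572; answer -572

-572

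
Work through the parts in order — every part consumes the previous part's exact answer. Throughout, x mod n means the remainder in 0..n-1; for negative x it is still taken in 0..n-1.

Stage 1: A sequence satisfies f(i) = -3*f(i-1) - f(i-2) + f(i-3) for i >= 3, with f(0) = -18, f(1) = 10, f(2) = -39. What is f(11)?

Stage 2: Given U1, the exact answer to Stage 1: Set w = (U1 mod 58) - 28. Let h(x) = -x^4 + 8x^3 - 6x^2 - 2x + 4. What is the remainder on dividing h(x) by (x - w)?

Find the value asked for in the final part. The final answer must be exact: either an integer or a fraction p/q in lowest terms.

-77649

Stage 1: f(3) = -3*(-39) - 1*(10) + 1*(-18) = 89; iterating: f(3)=89, f(4)=-218, f(5)=526, f(6)=-1271, f(7)=3069, f(8)=-7410, f(9)=17890, f(10)=-43191, f(11)=104273; answer 104273
Stage 2: U1 = 104273; w = 19; remainder = value at the root: -1*(19)^4 + 8*(19)^3 - 6*(19)^2 - 2*(19)^1 + 4 = (-130321) + (54872) + (-2166) + (-38) + (4) = -77649; answer -77649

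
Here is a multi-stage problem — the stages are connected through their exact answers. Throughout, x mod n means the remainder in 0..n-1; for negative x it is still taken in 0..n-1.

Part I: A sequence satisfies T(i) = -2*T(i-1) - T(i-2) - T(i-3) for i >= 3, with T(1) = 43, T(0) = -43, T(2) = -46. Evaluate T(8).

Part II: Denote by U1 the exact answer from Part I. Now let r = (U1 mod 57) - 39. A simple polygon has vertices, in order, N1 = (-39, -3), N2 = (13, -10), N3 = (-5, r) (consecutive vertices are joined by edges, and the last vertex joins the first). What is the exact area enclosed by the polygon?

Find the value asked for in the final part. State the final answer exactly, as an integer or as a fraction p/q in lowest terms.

Part I: T(3) = -2*(-46) - 1*(43) - 1*(-43) = 92; iterating: T(3)=92, T(4)=-181, T(5)=316, T(6)=-543, T(7)=951, T(8)=-1675; answer -1675
Part II: U1 = -1675; r = -4; cross terms: (-39*-10 - 13*-3)=429, (13*-4 - -5*-10)=-102, (-5*-3 - -39*-4)=-141; twice the area = |186| = 186; area = 93; answer 93

93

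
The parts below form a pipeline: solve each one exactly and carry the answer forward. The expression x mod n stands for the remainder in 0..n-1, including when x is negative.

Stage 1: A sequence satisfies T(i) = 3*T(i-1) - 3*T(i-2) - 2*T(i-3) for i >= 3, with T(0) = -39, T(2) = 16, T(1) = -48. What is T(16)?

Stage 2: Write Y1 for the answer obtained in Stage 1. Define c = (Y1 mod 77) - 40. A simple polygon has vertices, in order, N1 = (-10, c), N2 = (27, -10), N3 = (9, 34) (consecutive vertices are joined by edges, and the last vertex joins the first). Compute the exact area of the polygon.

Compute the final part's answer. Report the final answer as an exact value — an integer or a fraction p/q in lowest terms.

625

Stage 1: T(3) = 3*(16) - 3*(-48) - 2*(-39) = 270; iterating: T(3)=270, T(4)=858, T(5)=1732, T(6)=2082, T(7)=-666, T(8)=-11708, T(9)=-37290, T(10)=-75414, T(11)=-90956, T(12)=27954, T(13)=507558, T(14)=1620724, T(15)=3283590, T(16)=3973482; answer 3973482
Stage 2: Y1 = 3973482; c = 11; cross terms: (-10*-10 - 27*11)=-197, (27*34 - 9*-10)=1008, (9*11 - -10*34)=439; twice the area = |1250| = 1250; area = 625; answer 625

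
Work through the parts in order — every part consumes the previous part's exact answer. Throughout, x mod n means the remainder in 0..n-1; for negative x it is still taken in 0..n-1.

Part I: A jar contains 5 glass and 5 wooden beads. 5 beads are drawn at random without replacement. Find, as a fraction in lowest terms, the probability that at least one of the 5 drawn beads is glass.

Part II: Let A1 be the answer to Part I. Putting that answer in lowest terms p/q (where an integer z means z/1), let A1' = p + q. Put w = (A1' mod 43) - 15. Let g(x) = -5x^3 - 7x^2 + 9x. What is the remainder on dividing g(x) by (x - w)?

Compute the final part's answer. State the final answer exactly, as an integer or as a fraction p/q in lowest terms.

Part I: total draws C(10,5) = 252; complement C(5,5) = 1; favorable 252 - 1 = 251; P = 251/252; answer 251/252
Part II: A1 = 251/252; threaded value p + q = 503; w = 15; remainder = value at the root: -5*(15)^3 - 7*(15)^2 + 9*(15)^1 = (-16875) + (-1575) + (135) = -18315; answer -18315

-18315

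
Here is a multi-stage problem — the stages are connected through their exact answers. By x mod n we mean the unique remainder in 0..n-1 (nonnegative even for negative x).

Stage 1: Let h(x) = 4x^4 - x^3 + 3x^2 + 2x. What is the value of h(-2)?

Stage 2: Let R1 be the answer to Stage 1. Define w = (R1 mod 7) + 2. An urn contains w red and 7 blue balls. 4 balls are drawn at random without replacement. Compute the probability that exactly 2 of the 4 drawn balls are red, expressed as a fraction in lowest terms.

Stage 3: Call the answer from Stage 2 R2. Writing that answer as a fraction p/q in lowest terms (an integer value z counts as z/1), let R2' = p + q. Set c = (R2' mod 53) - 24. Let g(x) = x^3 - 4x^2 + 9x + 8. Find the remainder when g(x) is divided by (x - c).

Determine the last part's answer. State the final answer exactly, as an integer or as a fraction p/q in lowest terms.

Stage 1: 4*(-2)^4 - 1*(-2)^3 + 3*(-2)^2 + 2*(-2)^1 = (64) + (8) + (12) + (-4) = 80; answer 80
Stage 2: R1 = 80; w = 5; total draws C(12,4) = 495; favorable C(5,2)*C(7,2) = 210; P = 14/33; answer 14/33
Stage 3: R2 = 14/33; threaded value p + q = 47; c = 23; remainder = value at the root: 1*(23)^3 - 4*(23)^2 + 9*(23)^1 + 8 = (12167) + (-2116) + (207) + (8) = 10266; answer 10266

10266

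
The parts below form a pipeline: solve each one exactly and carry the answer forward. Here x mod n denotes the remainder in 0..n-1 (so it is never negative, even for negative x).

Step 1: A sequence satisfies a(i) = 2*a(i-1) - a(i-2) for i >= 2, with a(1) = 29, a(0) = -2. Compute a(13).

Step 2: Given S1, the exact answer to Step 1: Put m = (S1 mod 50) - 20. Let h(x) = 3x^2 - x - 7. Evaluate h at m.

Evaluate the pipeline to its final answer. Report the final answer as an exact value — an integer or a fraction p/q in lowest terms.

1095

Step 1: a(2) = 2*(29) - 1*(-2) = 60; iterating: a(2)=60, a(3)=91, a(4)=122, a(5)=153, a(6)=184, a(7)=215, a(8)=246, a(9)=277, a(10)=308, a(11)=339, a(12)=370, a(13)=401; answer 401
Step 2: S1 = 401; m = -19; 3*(-19)^2 - 1*(-19)^1 - 7 = (1083) + (19) + (-7) = 1095; answer 1095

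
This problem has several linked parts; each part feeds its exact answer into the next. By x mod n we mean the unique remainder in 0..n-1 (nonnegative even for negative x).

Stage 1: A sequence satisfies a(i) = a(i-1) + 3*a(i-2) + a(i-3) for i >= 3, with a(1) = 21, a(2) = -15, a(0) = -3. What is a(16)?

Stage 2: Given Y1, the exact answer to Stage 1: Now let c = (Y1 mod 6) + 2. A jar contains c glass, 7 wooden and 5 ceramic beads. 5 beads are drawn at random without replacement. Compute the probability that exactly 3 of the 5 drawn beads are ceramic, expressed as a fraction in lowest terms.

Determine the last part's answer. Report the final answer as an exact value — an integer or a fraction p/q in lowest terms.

Stage 1: a(3) = 1*(-15) + 3*(21) + 1*(-3) = 45; iterating: a(3)=45, a(4)=21, a(5)=141, a(6)=249, a(7)=693, a(8)=1581, a(9)=3909, a(10)=9345, a(11)=22653, a(12)=54597, a(13)=131901, a(14)=318345, a(15)=768645, a(16)=1855581; answer 1855581
Stage 2: Y1 = 1855581; c = 5; total draws C(17,5) = 6188; favorable C(5,3)*C(12,2) = 660; P = 165/1547; answer 165/1547

165/1547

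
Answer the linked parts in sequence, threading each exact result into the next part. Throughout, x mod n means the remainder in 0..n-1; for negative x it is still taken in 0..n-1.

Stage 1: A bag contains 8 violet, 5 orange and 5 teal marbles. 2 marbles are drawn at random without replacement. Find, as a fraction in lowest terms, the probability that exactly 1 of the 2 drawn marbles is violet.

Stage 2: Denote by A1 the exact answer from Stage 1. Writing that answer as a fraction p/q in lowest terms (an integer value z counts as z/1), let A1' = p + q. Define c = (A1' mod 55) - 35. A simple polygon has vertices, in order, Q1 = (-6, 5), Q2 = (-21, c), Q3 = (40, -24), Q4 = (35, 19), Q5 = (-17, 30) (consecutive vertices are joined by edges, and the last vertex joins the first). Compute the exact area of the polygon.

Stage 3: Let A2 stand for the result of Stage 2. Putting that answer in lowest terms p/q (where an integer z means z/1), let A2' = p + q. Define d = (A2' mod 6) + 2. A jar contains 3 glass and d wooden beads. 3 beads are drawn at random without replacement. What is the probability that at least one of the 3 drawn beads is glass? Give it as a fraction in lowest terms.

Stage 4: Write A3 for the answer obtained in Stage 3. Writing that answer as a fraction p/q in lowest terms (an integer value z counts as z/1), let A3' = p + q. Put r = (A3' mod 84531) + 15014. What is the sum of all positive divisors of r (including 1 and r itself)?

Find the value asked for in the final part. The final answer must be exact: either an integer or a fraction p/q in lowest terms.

18072

Stage 1: total draws C(18,2) = 153; favorable C(8,1)*C(10,1) = 80; P = 80/153; answer 80/153
Stage 2: A1 = 80/153; threaded value p + q = 233; c = -22; cross terms: (-6*-22 - -21*5)=237, (-21*-24 - 40*-22)=1384, (40*19 - 35*-24)=1600, (35*30 - -17*19)=1373, (-17*5 - -6*30)=95; twice the area = |4689| = 4689; area = 4689/2; answer 4689/2
Stage 3: A2 = 4689/2; threaded value p + q = 4691; d = 7; total draws C(10,3) = 120; complement C(7,3) = 35; favorable 120 - 35 = 85; P = 17/24; answer 17/24
Stage 4: A3 = 17/24; threaded value p + q = 41; r = 15055; 15055 = 5 * 3011; sigma = (1 + 5) * (1 + 3011) = 6 * 3012 = 18072; answer 18072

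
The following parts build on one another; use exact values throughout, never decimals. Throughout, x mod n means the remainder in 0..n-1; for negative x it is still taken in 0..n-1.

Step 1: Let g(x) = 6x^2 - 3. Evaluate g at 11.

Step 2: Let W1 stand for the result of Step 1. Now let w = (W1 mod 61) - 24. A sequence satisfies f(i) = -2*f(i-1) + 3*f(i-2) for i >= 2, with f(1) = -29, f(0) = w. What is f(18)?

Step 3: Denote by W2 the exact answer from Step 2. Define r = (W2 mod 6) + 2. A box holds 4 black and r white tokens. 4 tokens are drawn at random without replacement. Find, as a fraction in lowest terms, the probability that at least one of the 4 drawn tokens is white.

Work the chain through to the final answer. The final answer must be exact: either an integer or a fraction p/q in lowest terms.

209/210

Step 1: 6*(11)^2 - 3 = (726) + (-3) = 723; answer 723
Step 2: W1 = 723; w = 28; f(2) = -2*(-29) + 3*(28) = 142; iterating: f(2)=142, f(3)=-371, f(4)=1168, f(5)=-3449, f(6)=10402, f(7)=-31151, f(8)=93508, f(9)=-280469, f(10)=841462, f(11)=-2524331, f(12)=7573048, f(13)=-22719089, f(14)=68157322, f(15)=-204471911, f(16)=613415788, f(17)=-1840247309, f(18)=5520741982; answer 5520741982
Step 3: W2 = 5520741982; r = 6; total draws C(10,4) = 210; complement C(4,4) = 1; favorable 210 - 1 = 209; P = 209/210; answer 209/210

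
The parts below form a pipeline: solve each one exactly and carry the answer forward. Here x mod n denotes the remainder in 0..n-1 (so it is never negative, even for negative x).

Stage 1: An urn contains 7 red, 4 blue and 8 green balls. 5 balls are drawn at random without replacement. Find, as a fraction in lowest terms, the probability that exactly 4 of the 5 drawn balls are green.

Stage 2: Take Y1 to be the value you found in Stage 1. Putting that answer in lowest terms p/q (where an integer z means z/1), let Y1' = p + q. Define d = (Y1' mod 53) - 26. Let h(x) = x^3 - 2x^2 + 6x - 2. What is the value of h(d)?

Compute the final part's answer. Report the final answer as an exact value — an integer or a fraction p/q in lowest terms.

Stage 1: total draws C(19,5) = 11628; favorable C(8,4)*C(11,1) = 770; P = 385/5814; answer 385/5814
Stage 2: Y1 = 385/5814; threaded value p + q = 6199; d = 25; 1*(25)^3 - 2*(25)^2 + 6*(25)^1 - 2 = (15625) + (-1250) + (150) + (-2) = 14523; answer 14523

14523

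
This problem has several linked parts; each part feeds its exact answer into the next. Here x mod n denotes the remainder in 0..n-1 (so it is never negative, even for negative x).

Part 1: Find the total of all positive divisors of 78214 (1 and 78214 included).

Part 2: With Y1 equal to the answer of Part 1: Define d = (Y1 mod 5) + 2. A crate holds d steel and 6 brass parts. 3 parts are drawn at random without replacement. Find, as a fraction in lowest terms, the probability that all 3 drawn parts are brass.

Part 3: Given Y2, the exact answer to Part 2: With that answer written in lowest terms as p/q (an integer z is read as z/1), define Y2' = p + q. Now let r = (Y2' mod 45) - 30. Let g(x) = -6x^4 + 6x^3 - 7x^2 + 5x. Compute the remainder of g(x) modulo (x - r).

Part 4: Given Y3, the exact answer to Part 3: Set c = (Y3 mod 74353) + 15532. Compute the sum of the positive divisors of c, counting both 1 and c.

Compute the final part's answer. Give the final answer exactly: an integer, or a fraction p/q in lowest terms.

Part 1: 78214 = 2 * 39107; sigma = (1 + 2) * (1 + 39107) = 3 * 39108 = 117324; answer 117324
Part 2: Y1 = 117324; d = 6; total draws C(12,3) = 220; favorable C(6,3) = 20; P = 1/11; answer 1/11
Part 3: Y2 = 1/11; threaded value p + q = 12; r = -18; remainder = value at the root: -6*(-18)^4 + 6*(-18)^3 - 7*(-18)^2 + 5*(-18)^1 = (-629856) + (-34992) + (-2268) + (-90) = -667206; answer -667206
Part 4: Y3 = -667206; c = 17503; 17503 = 23 * 761; sigma = (1 + 23) * (1 + 761) = 24 * 762 = 18288; answer 18288

18288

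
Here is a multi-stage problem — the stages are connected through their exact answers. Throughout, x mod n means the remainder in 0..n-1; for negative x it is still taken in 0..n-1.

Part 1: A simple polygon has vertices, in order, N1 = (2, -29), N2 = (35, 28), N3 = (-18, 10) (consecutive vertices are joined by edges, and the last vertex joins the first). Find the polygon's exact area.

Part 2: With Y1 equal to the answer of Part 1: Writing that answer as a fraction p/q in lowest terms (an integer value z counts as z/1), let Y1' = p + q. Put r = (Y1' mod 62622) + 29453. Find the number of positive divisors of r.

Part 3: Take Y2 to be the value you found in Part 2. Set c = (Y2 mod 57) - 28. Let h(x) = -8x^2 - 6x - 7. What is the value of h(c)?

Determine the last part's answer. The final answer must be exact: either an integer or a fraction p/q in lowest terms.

Part 1: cross terms: (2*28 - 35*-29)=1071, (35*10 - -18*28)=854, (-18*-29 - 2*10)=502; twice the area = |2427| = 2427; area = 2427/2; answer 2427/2
Part 2: Y1 = 2427/2; threaded value p + q = 2429; r = 31882; 31882 = 2 * 19 * 839; number of divisors = (1+1) * (1+1) * (1+1) = 8; answer 8
Part 3: Y2 = 8; c = -20; -8*(-20)^2 - 6*(-20)^1 - 7 = (-3200) + (120) + (-7) = -3087; answer -3087

-3087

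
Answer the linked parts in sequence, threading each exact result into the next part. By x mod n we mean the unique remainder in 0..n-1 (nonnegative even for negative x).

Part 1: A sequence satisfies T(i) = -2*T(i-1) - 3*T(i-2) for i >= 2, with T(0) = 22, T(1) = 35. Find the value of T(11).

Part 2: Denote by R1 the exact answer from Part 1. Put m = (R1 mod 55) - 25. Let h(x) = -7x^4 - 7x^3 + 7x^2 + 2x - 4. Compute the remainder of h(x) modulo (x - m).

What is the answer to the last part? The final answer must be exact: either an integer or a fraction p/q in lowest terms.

Part 1: T(2) = -2*(35) - 3*(22) = -136; iterating: T(2)=-136, T(3)=167, T(4)=74, T(5)=-649, T(6)=1076, T(7)=-205, T(8)=-2818, T(9)=6251, T(10)=-4048, T(11)=-10657; answer -10657
Part 2: R1 = -10657; m = -12; remainder = value at the root: -7*(-12)^4 - 7*(-12)^3 + 7*(-12)^2 + 2*(-12)^1 - 4 = (-145152) + (12096) + (1008) + (-24) + (-4) = -132076; answer -132076

-132076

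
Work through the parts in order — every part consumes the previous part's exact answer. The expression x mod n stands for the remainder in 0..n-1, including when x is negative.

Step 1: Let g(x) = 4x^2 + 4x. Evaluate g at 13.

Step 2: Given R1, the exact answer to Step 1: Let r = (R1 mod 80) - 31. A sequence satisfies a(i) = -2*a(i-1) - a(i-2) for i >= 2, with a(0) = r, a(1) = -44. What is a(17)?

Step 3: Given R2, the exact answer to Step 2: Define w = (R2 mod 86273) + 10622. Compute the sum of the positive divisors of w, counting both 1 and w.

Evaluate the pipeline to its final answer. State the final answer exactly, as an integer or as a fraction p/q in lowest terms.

Step 1: 4*(13)^2 + 4*(13)^1 = (676) + (52) = 728; answer 728
Step 2: R1 = 728; r = -23; a(2) = -2*(-44) - 1*(-23) = 111; iterating: a(2)=111, a(3)=-178, a(4)=245, a(5)=-312, a(6)=379, a(7)=-446, a(8)=513, a(9)=-580, a(10)=647, a(11)=-714, a(12)=781, a(13)=-848, a(14)=915, a(15)=-982, a(16)=1049, a(17)=-1116; answer -1116
Step 3: R2 = -1116; w = 95779; 95779 = 19 * 71^2; sigma = (1 + 19) * (1 + 71 + 5041) = 20 * 5113 = 102260; answer 102260

102260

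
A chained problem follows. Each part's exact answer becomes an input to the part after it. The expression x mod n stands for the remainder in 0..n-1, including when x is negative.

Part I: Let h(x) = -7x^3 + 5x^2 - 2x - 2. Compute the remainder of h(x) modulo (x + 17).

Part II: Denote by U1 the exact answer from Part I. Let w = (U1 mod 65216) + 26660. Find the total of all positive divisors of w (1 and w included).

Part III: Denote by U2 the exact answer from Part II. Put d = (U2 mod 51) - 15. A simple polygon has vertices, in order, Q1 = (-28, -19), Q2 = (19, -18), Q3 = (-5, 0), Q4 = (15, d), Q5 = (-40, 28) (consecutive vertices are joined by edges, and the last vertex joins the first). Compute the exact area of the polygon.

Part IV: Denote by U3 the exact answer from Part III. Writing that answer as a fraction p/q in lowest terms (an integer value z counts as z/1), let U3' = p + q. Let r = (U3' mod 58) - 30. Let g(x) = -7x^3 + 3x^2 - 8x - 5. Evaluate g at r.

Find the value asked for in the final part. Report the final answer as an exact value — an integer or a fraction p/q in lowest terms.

Part I: remainder = value at the root: -7*(-17)^3 + 5*(-17)^2 - 2*(-17)^1 - 2 = (34391) + (1445) + (34) + (-2) = 35868; answer 35868
Part II: U1 = 35868; w = 62528; 62528 = 2^6 * 977; sigma = (1 + 2 + 4 + 8 + 16 + 32 + 64) * (1 + 977) = 127 * 978 = 124206; answer 124206
Part III: U2 = 124206; d = 6; cross terms: (-28*-18 - 19*-19)=865, (19*0 - -5*-18)=-90, (-5*6 - 15*0)=-30, (15*28 - -40*6)=660, (-40*-19 - -28*28)=1544; twice the area = |2949| = 2949; area = 2949/2; answer 2949/2
Part IV: U3 = 2949/2; threaded value p + q = 2951; r = 21; -7*(21)^3 + 3*(21)^2 - 8*(21)^1 - 5 = (-64827) + (1323) + (-168) + (-5) = -63677; answer -63677

-63677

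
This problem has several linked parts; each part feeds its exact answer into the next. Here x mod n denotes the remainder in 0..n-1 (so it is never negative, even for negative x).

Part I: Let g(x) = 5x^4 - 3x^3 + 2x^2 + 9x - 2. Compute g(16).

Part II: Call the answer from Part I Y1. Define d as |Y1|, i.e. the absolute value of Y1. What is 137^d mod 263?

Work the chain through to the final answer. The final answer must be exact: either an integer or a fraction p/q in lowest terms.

Part I: 5*(16)^4 - 3*(16)^3 + 2*(16)^2 + 9*(16)^1 - 2 = (327680) + (-12288) + (512) + (144) + (-2) = 316046; answer 316046
Part II: Y1 = 316046; d = 316046; squarings mod 263: 137^1=137, 137^2=96, 137^4=11, 137^8=121, 137^16=176, 137^32=205, 137^64=208, 137^128=132, 137^256=66, 137^512=148, 137^1024=75, 137^2048=102, 137^4096=147, 137^8192=43, 137^16384=8, 137^32768=64, 137^65536=151, 137^131072=183, 137^262144=88; 137^316046 = 137^2 * 137^4 * 137^8 * 137^128 * 137^512 * 137^4096 * 137^16384 * 137^32768 * 137^262144 = 210 (mod 263); answer 210

210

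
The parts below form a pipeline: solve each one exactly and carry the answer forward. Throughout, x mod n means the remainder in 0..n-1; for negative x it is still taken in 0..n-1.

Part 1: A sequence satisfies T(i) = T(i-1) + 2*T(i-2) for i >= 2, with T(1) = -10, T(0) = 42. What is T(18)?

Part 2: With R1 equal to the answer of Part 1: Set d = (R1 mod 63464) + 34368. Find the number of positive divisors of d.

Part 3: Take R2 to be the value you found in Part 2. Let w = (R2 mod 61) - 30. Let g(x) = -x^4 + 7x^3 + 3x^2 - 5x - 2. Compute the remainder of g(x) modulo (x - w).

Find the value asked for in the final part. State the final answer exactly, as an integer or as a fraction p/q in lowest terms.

-307232

Part 1: T(2) = 1*(-10) + 2*(42) = 74; iterating: T(2)=74, T(3)=54, T(4)=202, T(5)=310, T(6)=714, T(7)=1334, T(8)=2762, T(9)=5430, T(10)=10954, T(11)=21814, T(12)=43722, T(13)=87350, T(14)=174794, T(15)=349494, T(16)=699082, T(17)=1398070, T(18)=2796234; answer 2796234
Part 2: R1 = 2796234; d = 38186; 38186 = 2 * 61 * 313; number of divisors = (1+1) * (1+1) * (1+1) = 8; answer 8
Part 3: R2 = 8; w = -22; remainder = value at the root: -1*(-22)^4 + 7*(-22)^3 + 3*(-22)^2 - 5*(-22)^1 - 2 = (-234256) + (-74536) + (1452) + (110) + (-2) = -307232; answer -307232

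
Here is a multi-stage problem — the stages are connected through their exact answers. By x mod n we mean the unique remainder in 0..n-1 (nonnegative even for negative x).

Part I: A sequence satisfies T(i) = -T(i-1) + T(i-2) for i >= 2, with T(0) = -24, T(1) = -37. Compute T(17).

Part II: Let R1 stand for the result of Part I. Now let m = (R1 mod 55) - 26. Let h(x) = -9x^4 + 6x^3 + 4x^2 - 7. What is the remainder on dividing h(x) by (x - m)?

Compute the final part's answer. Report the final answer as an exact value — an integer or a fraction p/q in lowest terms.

-23478

Part I: T(2) = -1*(-37) + 1*(-24) = 13; iterating: T(2)=13, T(3)=-50, T(4)=63, T(5)=-113, T(6)=176, T(7)=-289, T(8)=465, T(9)=-754, T(10)=1219, T(11)=-1973, T(12)=3192, T(13)=-5165, T(14)=8357, T(15)=-13522, T(16)=21879, T(17)=-35401; answer -35401
Part II: R1 = -35401; m = -7; remainder = value at the root: -9*(-7)^4 + 6*(-7)^3 + 4*(-7)^2 - 7 = (-21609) + (-2058) + (196) + (-7) = -23478; answer -23478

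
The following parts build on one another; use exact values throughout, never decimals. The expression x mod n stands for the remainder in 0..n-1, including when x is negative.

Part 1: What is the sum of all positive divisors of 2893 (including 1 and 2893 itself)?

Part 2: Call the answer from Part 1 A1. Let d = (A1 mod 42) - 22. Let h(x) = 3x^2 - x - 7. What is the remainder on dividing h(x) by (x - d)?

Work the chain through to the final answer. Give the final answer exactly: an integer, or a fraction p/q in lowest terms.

45

Part 1: 2893 = 11 * 263; sigma = (1 + 11) * (1 + 263) = 12 * 264 = 3168; answer 3168
Part 2: A1 = 3168; d = -4; remainder = value at the root: 3*(-4)^2 - 1*(-4)^1 - 7 = (48) + (4) + (-7) = 45; answer 45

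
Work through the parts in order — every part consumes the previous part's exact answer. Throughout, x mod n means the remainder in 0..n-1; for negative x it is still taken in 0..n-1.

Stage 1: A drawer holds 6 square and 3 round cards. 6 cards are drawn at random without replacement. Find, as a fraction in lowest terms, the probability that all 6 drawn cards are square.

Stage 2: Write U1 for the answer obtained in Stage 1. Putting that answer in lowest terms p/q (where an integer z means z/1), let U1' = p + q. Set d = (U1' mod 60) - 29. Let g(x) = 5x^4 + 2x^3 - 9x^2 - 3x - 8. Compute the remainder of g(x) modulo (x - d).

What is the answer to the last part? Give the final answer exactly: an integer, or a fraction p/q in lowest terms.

1012

Stage 1: total draws C(9,6) = 84; favorable C(6,6) = 1; P = 1/84; answer 1/84
Stage 2: U1 = 1/84; threaded value p + q = 85; d = -4; remainder = value at the root: 5*(-4)^4 + 2*(-4)^3 - 9*(-4)^2 - 3*(-4)^1 - 8 = (1280) + (-128) + (-144) + (12) + (-8) = 1012; answer 1012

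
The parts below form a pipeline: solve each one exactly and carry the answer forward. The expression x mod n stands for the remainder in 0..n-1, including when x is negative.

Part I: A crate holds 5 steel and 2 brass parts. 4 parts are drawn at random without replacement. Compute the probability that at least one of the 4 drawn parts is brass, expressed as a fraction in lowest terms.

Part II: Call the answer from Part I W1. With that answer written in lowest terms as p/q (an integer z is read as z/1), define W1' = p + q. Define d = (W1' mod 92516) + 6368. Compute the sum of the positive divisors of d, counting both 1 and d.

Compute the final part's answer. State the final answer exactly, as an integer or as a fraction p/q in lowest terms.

Part I: total draws C(7,4) = 35; complement C(5,4) = 5; favorable 35 - 5 = 30; P = 6/7; answer 6/7
Part II: W1 = 6/7; threaded value p + q = 13; d = 6381; 6381 = 3^2 * 709; sigma = (1 + 3 + 9) * (1 + 709) = 13 * 710 = 9230; answer 9230

9230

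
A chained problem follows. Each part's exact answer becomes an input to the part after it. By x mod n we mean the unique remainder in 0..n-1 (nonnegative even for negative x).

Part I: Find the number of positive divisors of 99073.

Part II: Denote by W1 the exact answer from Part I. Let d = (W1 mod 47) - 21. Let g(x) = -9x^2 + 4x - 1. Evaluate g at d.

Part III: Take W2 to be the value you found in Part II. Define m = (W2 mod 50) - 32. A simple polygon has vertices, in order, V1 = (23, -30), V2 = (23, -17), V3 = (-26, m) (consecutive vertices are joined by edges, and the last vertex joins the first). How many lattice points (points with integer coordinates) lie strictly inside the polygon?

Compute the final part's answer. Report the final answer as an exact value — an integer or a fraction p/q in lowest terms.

309

Part I: 99073 = 13 * 7621; number of divisors = (1+1) * (1+1) = 4; answer 4
Part II: W1 = 4; d = -17; -9*(-17)^2 + 4*(-17)^1 - 1 = (-2601) + (-68) + (-1) = -2670; answer -2670
Part III: W2 = -2670; m = -2; cross terms: (23*-17 - 23*-30)=299, (23*-2 - -26*-17)=-488, (-26*-30 - 23*-2)=826; twice the area = |637| = 637; area = 637/2; boundary points = 13 + 1 + 7 = 21; strictly interior points = area - boundary/2 + 1 = 309; answer 309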